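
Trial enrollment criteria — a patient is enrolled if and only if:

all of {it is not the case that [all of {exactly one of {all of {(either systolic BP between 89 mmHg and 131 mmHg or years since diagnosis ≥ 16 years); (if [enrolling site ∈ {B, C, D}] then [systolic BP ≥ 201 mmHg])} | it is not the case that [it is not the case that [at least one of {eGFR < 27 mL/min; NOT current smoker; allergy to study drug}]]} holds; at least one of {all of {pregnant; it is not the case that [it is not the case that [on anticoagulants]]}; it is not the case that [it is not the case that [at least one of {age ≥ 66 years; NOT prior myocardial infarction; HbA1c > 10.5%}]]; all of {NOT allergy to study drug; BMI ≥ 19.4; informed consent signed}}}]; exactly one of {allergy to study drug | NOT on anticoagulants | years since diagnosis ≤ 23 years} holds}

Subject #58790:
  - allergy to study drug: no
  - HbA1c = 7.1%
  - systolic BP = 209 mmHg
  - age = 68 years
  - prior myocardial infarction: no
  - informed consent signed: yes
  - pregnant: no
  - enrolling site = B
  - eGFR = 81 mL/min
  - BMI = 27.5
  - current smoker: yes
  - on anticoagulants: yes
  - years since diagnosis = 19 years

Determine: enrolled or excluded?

Atomic conditions:
  systolic BP between 89 mmHg and 131 mmHg: 209 in [89, 131] is false
  years since diagnosis ≥ 16 years: 19 ≥ 16 is true
  enrolling site ∈ {B, C, D}: B is in the set → true
  systolic BP ≥ 201 mmHg: 209 ≥ 201 is true
  eGFR < 27 mL/min: 81 < 27 is false
  NOT current smoker: yes → false
  allergy to study drug: no → false
  pregnant: no → false
  on anticoagulants: yes → true
  age ≥ 66 years: 68 ≥ 66 is true
  NOT prior myocardial infarction: no → true
  HbA1c > 10.5%: 7.1 > 10.5 is false
  NOT allergy to study drug: no → true
  BMI ≥ 19.4: 27.5 ≥ 19.4 is true
  informed consent signed: yes → true
  NOT on anticoagulants: yes → false
  years since diagnosis ≤ 23 years: 19 ≤ 23 is true
Combine:
[1.1.1.1.1] false OR true = true
[1.1.1.1.2] true → true = true
[1.1.1.1] true AND true = true
[1.1.1.2.1.1] false OR false OR false = false
[1.1.1.2.1] NOT false = true
[1.1.1.2] NOT true = false
[1.1.1] exactly-one(true, false) = true
[1.1.2.1.2.1] NOT true = false
[1.1.2.1.2] NOT false = true
[1.1.2.1] false AND true = false
[1.1.2.2.1.1] true OR true OR false = true
[1.1.2.2.1] NOT true = false
[1.1.2.2] NOT false = true
[1.1.2.3] true AND true AND true = true
[1.1.2] false OR true OR true = true
[1.1] true AND true = true
[1] NOT true = false
[2] exactly-one(false, false, true) = true
[root] false AND true = false
Overall: false → excluded

Excluded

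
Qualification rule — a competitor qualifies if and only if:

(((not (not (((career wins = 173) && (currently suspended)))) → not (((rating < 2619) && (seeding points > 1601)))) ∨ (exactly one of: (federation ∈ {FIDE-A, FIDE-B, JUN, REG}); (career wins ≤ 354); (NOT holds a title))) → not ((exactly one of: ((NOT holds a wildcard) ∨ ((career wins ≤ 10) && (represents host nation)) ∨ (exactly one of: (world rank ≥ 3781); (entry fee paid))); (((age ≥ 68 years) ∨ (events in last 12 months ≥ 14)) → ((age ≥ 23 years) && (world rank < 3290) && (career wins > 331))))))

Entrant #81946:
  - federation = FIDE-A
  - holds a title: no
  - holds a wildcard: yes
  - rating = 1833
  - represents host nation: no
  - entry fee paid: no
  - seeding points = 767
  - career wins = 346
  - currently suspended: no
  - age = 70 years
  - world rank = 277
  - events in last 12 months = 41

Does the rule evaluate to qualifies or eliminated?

Eliminated

Atomic conditions:
  career wins = 173: 346 == 173 is false
  currently suspended: no → false
  rating < 2619: 1833 < 2619 is true
  seeding points > 1601: 767 > 1601 is false
  federation ∈ {FIDE-A, FIDE-B, JUN, REG}: FIDE-A is in the set → true
  career wins ≤ 354: 346 ≤ 354 is true
  NOT holds a title: no → true
  NOT holds a wildcard: yes → false
  career wins ≤ 10: 346 ≤ 10 is false
  represents host nation: no → false
  world rank ≥ 3781: 277 ≥ 3781 is false
  entry fee paid: no → false
  age ≥ 68 years: 70 ≥ 68 is true
  events in last 12 months ≥ 14: 41 ≥ 14 is true
  age ≥ 23 years: 70 ≥ 23 is true
  world rank < 3290: 277 < 3290 is true
  career wins > 331: 346 > 331 is true
Combine:
[1.1.1.1.1] false AND false = false
[1.1.1.1] NOT false = true
[1.1.1] NOT true = false
[1.1.2.1] true AND false = false
[1.1.2] NOT false = true
[1.1] false → true (antecedent false ⇒ implication holds) = true
[1.2] exactly-one(true, true, true) = false
[1] true OR false = true
[2.1.1.2] false AND false = false
[2.1.1.3] exactly-one(false, false) = false
[2.1.1] false OR false OR false = false
[2.1.2.1] true OR true = true
[2.1.2.2] true AND true AND true = true
[2.1.2] true → true = true
[2.1] exactly-one(false, true) = true
[2] NOT true = false
[root] true → false = false
Overall: false → eliminated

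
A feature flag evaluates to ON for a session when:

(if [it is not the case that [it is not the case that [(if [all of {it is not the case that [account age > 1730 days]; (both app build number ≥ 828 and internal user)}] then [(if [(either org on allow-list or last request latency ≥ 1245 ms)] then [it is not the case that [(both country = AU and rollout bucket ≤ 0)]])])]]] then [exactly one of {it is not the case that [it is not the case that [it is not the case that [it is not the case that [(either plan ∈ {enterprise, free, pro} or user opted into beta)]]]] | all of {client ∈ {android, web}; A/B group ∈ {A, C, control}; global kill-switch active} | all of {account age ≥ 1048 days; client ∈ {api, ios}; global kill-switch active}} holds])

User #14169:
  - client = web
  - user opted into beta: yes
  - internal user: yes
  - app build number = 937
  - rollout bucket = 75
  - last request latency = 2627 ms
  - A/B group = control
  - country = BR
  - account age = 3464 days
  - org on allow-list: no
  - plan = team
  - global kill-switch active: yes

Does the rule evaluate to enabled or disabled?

Atomic conditions:
  account age > 1730 days: 3464 > 1730 is true
  app build number ≥ 828: 937 ≥ 828 is true
  internal user: yes → true
  org on allow-list: no → false
  last request latency ≥ 1245 ms: 2627 ≥ 1245 is true
  country = AU: BR == AU is false
  rollout bucket ≤ 0: 75 ≤ 0 is false
  plan ∈ {enterprise, free, pro}: team is not in the set → false
  user opted into beta: yes → true
  client ∈ {android, web}: web is in the set → true
  A/B group ∈ {A, C, control}: control is in the set → true
  global kill-switch active: yes → true
  account age ≥ 1048 days: 3464 ≥ 1048 is true
  client ∈ {api, ios}: web is not in the set → false
Combine:
[1.1.1.1.1] NOT true = false
[1.1.1.1.2] true AND true = true
[1.1.1.1] false AND true = false
[1.1.1.2.1] false OR true = true
[1.1.1.2.2.1] false AND false = false
[1.1.1.2.2] NOT false = true
[1.1.1.2] true → true = true
[1.1.1] false → true (antecedent false ⇒ implication holds) = true
[1.1] NOT true = false
[1] NOT false = true
[2.1.1.1.1.1] false OR true = true
[2.1.1.1.1] NOT true = false
[2.1.1.1] NOT false = true
[2.1.1] NOT true = false
[2.1] NOT false = true
[2.2] true AND true AND true = true
[2.3] true AND false AND true = false
[2] exactly-one(true, true, false) = false
[root] true → false = false
Overall: false → disabled

Disabled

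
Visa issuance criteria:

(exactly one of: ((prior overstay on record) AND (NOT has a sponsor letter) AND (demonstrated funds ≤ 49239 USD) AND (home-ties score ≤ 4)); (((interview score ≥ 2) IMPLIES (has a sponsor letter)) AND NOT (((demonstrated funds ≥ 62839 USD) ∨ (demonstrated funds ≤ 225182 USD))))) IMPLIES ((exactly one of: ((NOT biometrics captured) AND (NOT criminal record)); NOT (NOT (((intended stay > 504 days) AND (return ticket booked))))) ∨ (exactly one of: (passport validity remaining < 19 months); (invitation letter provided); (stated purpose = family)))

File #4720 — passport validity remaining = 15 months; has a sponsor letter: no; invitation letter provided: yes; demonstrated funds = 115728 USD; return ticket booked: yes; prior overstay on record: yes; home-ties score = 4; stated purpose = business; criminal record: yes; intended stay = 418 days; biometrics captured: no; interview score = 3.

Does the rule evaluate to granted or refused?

Granted

Atomic conditions:
  prior overstay on record: yes → true
  NOT has a sponsor letter: no → true
  demonstrated funds ≤ 49239 USD: 115728 ≤ 49239 is false
  home-ties score ≤ 4: 4 ≤ 4 is true
  interview score ≥ 2: 3 ≥ 2 is true
  has a sponsor letter: no → false
  demonstrated funds ≥ 62839 USD: 115728 ≥ 62839 is true
  demonstrated funds ≤ 225182 USD: 115728 ≤ 225182 is true
  NOT biometrics captured: no → true
  NOT criminal record: yes → false
  intended stay > 504 days: 418 > 504 is false
  return ticket booked: yes → true
  passport validity remaining < 19 months: 15 < 19 is true
  invitation letter provided: yes → true
  stated purpose = family: business == family is false
Combine:
[1.1] true AND true AND false AND true = false
[1.2.1] true → false = false
[1.2.2.1] true OR true = true
[1.2.2] NOT true = false
[1.2] false AND false = false
[1] exactly-one(false, false) = false
[2.1.1] true AND false = false
[2.1.2.1.1] false AND true = false
[2.1.2.1] NOT false = true
[2.1.2] NOT true = false
[2.1] exactly-one(false, false) = false
[2.2] exactly-one(true, true, false) = false
[2] false OR false = false
[root] false → false (antecedent false ⇒ implication holds) = true
Overall: true → granted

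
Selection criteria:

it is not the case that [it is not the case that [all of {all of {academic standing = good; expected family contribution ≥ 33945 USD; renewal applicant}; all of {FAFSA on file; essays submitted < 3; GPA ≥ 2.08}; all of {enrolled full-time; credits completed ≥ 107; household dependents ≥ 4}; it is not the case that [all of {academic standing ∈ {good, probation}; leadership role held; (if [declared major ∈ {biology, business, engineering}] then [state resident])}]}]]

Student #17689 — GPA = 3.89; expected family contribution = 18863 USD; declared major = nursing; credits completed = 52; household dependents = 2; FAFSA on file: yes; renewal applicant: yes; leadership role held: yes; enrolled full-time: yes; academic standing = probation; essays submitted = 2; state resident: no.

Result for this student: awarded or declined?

Atomic conditions:
  academic standing = good: probation == good is false
  expected family contribution ≥ 33945 USD: 18863 ≥ 33945 is false
  renewal applicant: yes → true
  FAFSA on file: yes → true
  essays submitted < 3: 2 < 3 is true
  GPA ≥ 2.08: 3.89 ≥ 2.08 is true
  enrolled full-time: yes → true
  credits completed ≥ 107: 52 ≥ 107 is false
  household dependents ≥ 4: 2 ≥ 4 is false
  academic standing ∈ {good, probation}: probation is in the set → true
  leadership role held: yes → true
  declared major ∈ {biology, business, engineering}: nursing is not in the set → false
  state resident: no → false
Combine:
[1.1.1] false AND false AND true = false
[1.1.2] true AND true AND true = true
[1.1.3] true AND false AND false = false
[1.1.4.1.3] false → false (antecedent false ⇒ implication holds) = true
[1.1.4.1] true AND true AND true = true
[1.1.4] NOT true = false
[1.1] false AND true AND false AND false = false
[1] NOT false = true
[root] NOT true = false
Overall: false → declined

Declined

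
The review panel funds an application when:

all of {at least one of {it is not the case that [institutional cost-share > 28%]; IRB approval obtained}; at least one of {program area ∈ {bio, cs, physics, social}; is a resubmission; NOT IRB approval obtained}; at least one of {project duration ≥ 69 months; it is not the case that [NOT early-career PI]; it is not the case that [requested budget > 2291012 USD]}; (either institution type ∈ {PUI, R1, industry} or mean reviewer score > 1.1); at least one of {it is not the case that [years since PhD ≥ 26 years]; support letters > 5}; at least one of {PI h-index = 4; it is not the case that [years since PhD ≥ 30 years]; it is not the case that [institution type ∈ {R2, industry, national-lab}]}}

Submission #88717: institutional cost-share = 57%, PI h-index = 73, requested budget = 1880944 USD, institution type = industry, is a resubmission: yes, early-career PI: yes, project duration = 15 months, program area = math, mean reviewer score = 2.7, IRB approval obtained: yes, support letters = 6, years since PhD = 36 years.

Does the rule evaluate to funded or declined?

Atomic conditions:
  institutional cost-share > 28%: 57 > 28 is true
  IRB approval obtained: yes → true
  program area ∈ {bio, cs, physics, social}: math is not in the set → false
  is a resubmission: yes → true
  NOT IRB approval obtained: yes → false
  project duration ≥ 69 months: 15 ≥ 69 is false
  NOT early-career PI: yes → false
  requested budget > 2291012 USD: 1880944 > 2291012 is false
  institution type ∈ {PUI, R1, industry}: industry is in the set → true
  mean reviewer score > 1.1: 2.7 > 1.1 is true
  years since PhD ≥ 26 years: 36 ≥ 26 is true
  support letters > 5: 6 > 5 is true
  PI h-index = 4: 73 == 4 is false
  years since PhD ≥ 30 years: 36 ≥ 30 is true
  institution type ∈ {R2, industry, national-lab}: industry is in the set → true
Combine:
[1.1] NOT true = false
[1] false OR true = true
[2] false OR true OR false = true
[3.2] NOT false = true
[3.3] NOT false = true
[3] false OR true OR true = true
[4] true OR true = true
[5.1] NOT true = false
[5] false OR true = true
[6.2] NOT true = false
[6.3] NOT true = false
[6] false OR false OR false = false
[root] true AND true AND true AND true AND true AND false = false
Overall: false → declined

Declined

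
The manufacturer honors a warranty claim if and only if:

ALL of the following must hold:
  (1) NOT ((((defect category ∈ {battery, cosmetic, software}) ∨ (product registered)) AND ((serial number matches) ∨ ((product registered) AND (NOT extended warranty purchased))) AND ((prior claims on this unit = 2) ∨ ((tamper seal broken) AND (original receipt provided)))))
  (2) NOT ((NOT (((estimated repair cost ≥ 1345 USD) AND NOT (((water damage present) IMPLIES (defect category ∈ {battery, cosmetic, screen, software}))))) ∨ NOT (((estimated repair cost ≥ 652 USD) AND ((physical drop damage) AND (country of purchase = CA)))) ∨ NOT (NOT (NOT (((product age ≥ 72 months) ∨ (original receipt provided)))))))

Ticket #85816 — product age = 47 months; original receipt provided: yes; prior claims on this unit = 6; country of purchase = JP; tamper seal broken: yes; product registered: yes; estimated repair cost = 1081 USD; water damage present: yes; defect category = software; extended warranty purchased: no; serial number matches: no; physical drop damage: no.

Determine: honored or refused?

Atomic conditions:
  defect category ∈ {battery, cosmetic, software}: software is in the set → true
  product registered: yes → true
  serial number matches: no → false
  NOT extended warranty purchased: no → true
  prior claims on this unit = 2: 6 == 2 is false
  tamper seal broken: yes → true
  original receipt provided: yes → true
  estimated repair cost ≥ 1345 USD: 1081 ≥ 1345 is false
  water damage present: yes → true
  defect category ∈ {battery, cosmetic, screen, software}: software is in the set → true
  estimated repair cost ≥ 652 USD: 1081 ≥ 652 is true
  physical drop damage: no → false
  country of purchase = CA: JP == CA is false
  product age ≥ 72 months: 47 ≥ 72 is false
Combine:
[1.1.1] true OR true = true
[1.1.2.2] true AND true = true
[1.1.2] false OR true = true
[1.1.3.2] true AND true = true
[1.1.3] false OR true = true
[1.1] true AND true AND true = true
[1] NOT true = false
[2.1.1.1.2.1] true → true = true
[2.1.1.1.2] NOT true = false
[2.1.1.1] false AND false = false
[2.1.1] NOT false = true
[2.1.2.1.2] false AND false = false
[2.1.2.1] true AND false = false
[2.1.2] NOT false = true
[2.1.3.1.1.1] false OR true = true
[2.1.3.1.1] NOT true = false
[2.1.3.1] NOT false = true
[2.1.3] NOT true = false
[2.1] true OR true OR false = true
[2] NOT true = false
[root] false AND false = false
Overall: false → refused

Refused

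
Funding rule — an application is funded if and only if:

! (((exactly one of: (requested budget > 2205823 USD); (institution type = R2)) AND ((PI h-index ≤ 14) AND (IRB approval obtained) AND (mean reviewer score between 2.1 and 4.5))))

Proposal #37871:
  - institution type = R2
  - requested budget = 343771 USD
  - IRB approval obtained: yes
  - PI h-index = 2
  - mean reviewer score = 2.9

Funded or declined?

Atomic conditions:
  requested budget > 2205823 USD: 343771 > 2205823 is false
  institution type = R2: R2 == R2 is true
  PI h-index ≤ 14: 2 ≤ 14 is true
  IRB approval obtained: yes → true
  mean reviewer score between 2.1 and 4.5: 2.9 in [2.1, 4.5] is true
Combine:
[1.1] exactly-one(false, true) = true
[1.2] true AND true AND true = true
[1] true AND true = true
[root] NOT true = false
Overall: false → declined

Declined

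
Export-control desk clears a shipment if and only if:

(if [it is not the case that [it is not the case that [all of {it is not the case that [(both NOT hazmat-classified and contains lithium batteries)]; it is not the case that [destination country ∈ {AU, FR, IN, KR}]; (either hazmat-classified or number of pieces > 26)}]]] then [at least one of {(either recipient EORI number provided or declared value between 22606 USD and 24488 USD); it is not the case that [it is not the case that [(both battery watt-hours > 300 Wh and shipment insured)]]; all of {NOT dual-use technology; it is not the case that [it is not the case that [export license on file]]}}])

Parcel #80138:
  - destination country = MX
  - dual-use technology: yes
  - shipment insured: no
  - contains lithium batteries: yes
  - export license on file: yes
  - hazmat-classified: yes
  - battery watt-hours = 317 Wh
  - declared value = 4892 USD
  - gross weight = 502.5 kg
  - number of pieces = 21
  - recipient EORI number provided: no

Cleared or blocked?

Blocked

Atomic conditions:
  NOT hazmat-classified: yes → false
  contains lithium batteries: yes → true
  destination country ∈ {AU, FR, IN, KR}: MX is not in the set → false
  hazmat-classified: yes → true
  number of pieces > 26: 21 > 26 is false
  recipient EORI number provided: no → false
  declared value between 22606 USD and 24488 USD: 4892 in [22606, 24488] is false
  battery watt-hours > 300 Wh: 317 > 300 is true
  shipment insured: no → false
  NOT dual-use technology: yes → false
  export license on file: yes → true
Combine:
[1.1.1.1.1] false AND true = false
[1.1.1.1] NOT false = true
[1.1.1.2] NOT false = true
[1.1.1.3] true OR false = true
[1.1.1] true AND true AND true = true
[1.1] NOT true = false
[1] NOT false = true
[2.1] false OR false = false
[2.2.1.1] true AND false = false
[2.2.1] NOT false = true
[2.2] NOT true = false
[2.3.2.1] NOT true = false
[2.3.2] NOT false = true
[2.3] false AND true = false
[2] false OR false OR false = false
[root] true → false = false
Overall: false → blocked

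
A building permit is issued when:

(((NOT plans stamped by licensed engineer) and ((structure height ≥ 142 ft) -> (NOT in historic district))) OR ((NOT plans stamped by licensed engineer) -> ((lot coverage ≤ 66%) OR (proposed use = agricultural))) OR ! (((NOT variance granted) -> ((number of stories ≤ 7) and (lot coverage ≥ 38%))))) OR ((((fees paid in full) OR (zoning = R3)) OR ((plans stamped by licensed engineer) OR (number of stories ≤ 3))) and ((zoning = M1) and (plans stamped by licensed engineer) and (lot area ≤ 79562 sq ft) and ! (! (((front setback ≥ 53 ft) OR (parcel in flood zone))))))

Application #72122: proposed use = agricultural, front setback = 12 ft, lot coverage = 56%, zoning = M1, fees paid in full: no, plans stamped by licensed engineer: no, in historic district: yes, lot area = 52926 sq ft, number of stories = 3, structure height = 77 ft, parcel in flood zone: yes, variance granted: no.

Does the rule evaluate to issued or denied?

Issued

Atomic conditions:
  NOT plans stamped by licensed engineer: no → true
  structure height ≥ 142 ft: 77 ≥ 142 is false
  NOT in historic district: yes → false
  lot coverage ≤ 66%: 56 ≤ 66 is true
  proposed use = agricultural: agricultural == agricultural is true
  NOT variance granted: no → true
  number of stories ≤ 7: 3 ≤ 7 is true
  lot coverage ≥ 38%: 56 ≥ 38 is true
  fees paid in full: no → false
  zoning = R3: M1 == R3 is false
  plans stamped by licensed engineer: no → false
  number of stories ≤ 3: 3 ≤ 3 is true
  zoning = M1: M1 == M1 is true
  lot area ≤ 79562 sq ft: 52926 ≤ 79562 is true
  front setback ≥ 53 ft: 12 ≥ 53 is false
  parcel in flood zone: yes → true
Combine:
[1.1.2] false → false (antecedent false ⇒ implication holds) = true
[1.1] true AND true = true
[1.2.2] true OR true = true
[1.2] true → true = true
[1.3.1.2] true AND true = true
[1.3.1] true → true = true
[1.3] NOT true = false
[1] true OR true OR false = true
[2.1.1] false OR false = false
[2.1.2] false OR true = true
[2.1] false OR true = true
[2.2.4.1.1] false OR true = true
[2.2.4.1] NOT true = false
[2.2.4] NOT false = true
[2.2] true AND false AND true AND true = false
[2] true AND false = false
[root] true OR false = true
Overall: true → issued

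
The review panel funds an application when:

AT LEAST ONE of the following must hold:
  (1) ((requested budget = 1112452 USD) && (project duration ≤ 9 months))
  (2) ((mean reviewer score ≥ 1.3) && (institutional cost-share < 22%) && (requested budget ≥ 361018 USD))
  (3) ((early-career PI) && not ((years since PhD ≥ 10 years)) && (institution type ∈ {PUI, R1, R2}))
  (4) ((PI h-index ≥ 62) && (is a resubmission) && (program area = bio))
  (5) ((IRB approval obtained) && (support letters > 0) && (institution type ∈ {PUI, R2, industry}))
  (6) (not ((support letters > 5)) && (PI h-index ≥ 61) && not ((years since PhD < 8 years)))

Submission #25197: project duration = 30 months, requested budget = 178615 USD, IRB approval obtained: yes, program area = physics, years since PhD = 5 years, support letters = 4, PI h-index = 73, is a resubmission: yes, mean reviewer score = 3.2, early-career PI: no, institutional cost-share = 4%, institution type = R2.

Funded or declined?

Funded

Atomic conditions:
  requested budget = 1112452 USD: 178615 == 1112452 is false
  project duration ≤ 9 months: 30 ≤ 9 is false
  mean reviewer score ≥ 1.3: 3.2 ≥ 1.3 is true
  institutional cost-share < 22%: 4 < 22 is true
  requested budget ≥ 361018 USD: 178615 ≥ 361018 is false
  early-career PI: no → false
  years since PhD ≥ 10 years: 5 ≥ 10 is false
  institution type ∈ {PUI, R1, R2}: R2 is in the set → true
  PI h-index ≥ 62: 73 ≥ 62 is true
  is a resubmission: yes → true
  program area = bio: physics == bio is false
  IRB approval obtained: yes → true
  support letters > 0: 4 > 0 is true
  institution type ∈ {PUI, R2, industry}: R2 is in the set → true
  support letters > 5: 4 > 5 is false
  PI h-index ≥ 61: 73 ≥ 61 is true
  years since PhD < 8 years: 5 < 8 is true
Combine:
[1] false AND false = false
[2] true AND true AND false = false
[3.2] NOT false = true
[3] false AND true AND true = false
[4] true AND true AND false = false
[5] true AND true AND true = true
[6.1] NOT false = true
[6.3] NOT true = false
[6] true AND true AND false = false
[root] false OR false OR false OR false OR true OR false = true
Overall: true → funded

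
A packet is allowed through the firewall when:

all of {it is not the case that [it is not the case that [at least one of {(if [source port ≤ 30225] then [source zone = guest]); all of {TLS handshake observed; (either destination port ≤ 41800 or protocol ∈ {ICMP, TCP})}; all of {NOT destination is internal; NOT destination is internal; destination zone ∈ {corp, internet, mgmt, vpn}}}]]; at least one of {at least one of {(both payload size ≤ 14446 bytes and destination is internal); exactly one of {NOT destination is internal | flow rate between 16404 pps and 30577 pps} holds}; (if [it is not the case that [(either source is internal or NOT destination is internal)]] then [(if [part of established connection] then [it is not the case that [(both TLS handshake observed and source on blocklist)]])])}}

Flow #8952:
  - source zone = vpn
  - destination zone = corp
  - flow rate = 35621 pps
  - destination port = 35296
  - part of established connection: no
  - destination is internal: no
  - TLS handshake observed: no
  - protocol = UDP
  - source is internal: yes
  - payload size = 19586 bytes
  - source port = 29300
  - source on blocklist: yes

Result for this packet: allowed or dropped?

Atomic conditions:
  source port ≤ 30225: 29300 ≤ 30225 is true
  source zone = guest: vpn == guest is false
  TLS handshake observed: no → false
  destination port ≤ 41800: 35296 ≤ 41800 is true
  protocol ∈ {ICMP, TCP}: UDP is not in the set → false
  NOT destination is internal: no → true
  destination zone ∈ {corp, internet, mgmt, vpn}: corp is in the set → true
  payload size ≤ 14446 bytes: 19586 ≤ 14446 is false
  destination is internal: no → false
  flow rate between 16404 pps and 30577 pps: 35621 in [16404, 30577] is false
  source is internal: yes → true
  part of established connection: no → false
  source on blocklist: yes → true
Combine:
[1.1.1.1] true → false = false
[1.1.1.2.2] true OR false = true
[1.1.1.2] false AND true = false
[1.1.1.3] true AND true AND true = true
[1.1.1] false OR false OR true = true
[1.1] NOT true = false
[1] NOT false = true
[2.1.1] false AND false = false
[2.1.2] exactly-one(true, false) = true
[2.1] false OR true = true
[2.2.1.1] true OR true = true
[2.2.1] NOT true = false
[2.2.2.2.1] false AND true = false
[2.2.2.2] NOT false = true
[2.2.2] false → true (antecedent false ⇒ implication holds) = true
[2.2] false → true (antecedent false ⇒ implication holds) = true
[2] true OR true = true
[root] true AND true = true
Overall: true → allowed

Allowed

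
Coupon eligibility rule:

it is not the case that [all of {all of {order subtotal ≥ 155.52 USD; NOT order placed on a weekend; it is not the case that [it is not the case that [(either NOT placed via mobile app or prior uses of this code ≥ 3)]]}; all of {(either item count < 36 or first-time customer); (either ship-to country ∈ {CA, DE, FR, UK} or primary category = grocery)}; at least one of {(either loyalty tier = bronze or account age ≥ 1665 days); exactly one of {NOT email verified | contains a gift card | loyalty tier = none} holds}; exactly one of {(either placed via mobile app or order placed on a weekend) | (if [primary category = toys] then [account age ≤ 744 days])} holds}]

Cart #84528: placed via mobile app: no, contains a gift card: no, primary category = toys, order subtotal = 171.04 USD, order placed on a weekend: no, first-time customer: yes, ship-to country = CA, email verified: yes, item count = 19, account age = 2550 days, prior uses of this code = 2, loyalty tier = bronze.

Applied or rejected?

Atomic conditions:
  order subtotal ≥ 155.52 USD: 171.04 ≥ 155.52 is true
  NOT order placed on a weekend: no → true
  NOT placed via mobile app: no → true
  prior uses of this code ≥ 3: 2 ≥ 3 is false
  item count < 36: 19 < 36 is true
  first-time customer: yes → true
  ship-to country ∈ {CA, DE, FR, UK}: CA is in the set → true
  primary category = grocery: toys == grocery is false
  loyalty tier = bronze: bronze == bronze is true
  account age ≥ 1665 days: 2550 ≥ 1665 is true
  NOT email verified: yes → false
  contains a gift card: no → false
  loyalty tier = none: bronze == none is false
  placed via mobile app: no → false
  order placed on a weekend: no → false
  primary category = toys: toys == toys is true
  account age ≤ 744 days: 2550 ≤ 744 is false
Combine:
[1.1.3.1.1] true OR false = true
[1.1.3.1] NOT true = false
[1.1.3] NOT false = true
[1.1] true AND true AND true = true
[1.2.1] true OR true = true
[1.2.2] true OR false = true
[1.2] true AND true = true
[1.3.1] true OR true = true
[1.3.2] exactly-one(false, false, false) = false
[1.3] true OR false = true
[1.4.1] false OR false = false
[1.4.2] true → false = false
[1.4] exactly-one(false, false) = false
[1] true AND true AND true AND false = false
[root] NOT false = true
Overall: true → applied

Applied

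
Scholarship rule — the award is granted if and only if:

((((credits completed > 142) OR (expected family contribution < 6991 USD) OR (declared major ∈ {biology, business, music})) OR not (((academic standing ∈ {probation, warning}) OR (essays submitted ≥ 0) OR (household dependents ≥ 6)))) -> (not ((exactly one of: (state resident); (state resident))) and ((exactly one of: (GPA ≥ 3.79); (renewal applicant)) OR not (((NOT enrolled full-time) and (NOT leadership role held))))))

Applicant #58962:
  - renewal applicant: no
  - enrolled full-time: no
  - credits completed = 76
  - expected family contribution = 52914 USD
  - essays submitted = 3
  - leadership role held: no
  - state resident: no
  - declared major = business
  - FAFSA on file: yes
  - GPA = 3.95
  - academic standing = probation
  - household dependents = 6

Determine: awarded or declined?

Awarded

Atomic conditions:
  credits completed > 142: 76 > 142 is false
  expected family contribution < 6991 USD: 52914 < 6991 is false
  declared major ∈ {biology, business, music}: business is in the set → true
  academic standing ∈ {probation, warning}: probation is in the set → true
  essays submitted ≥ 0: 3 ≥ 0 is true
  household dependents ≥ 6: 6 ≥ 6 is true
  state resident: no → false
  GPA ≥ 3.79: 3.95 ≥ 3.79 is true
  renewal applicant: no → false
  NOT enrolled full-time: no → true
  NOT leadership role held: no → true
Combine:
[1.1] false OR false OR true = true
[1.2.1] true OR true OR true = true
[1.2] NOT true = false
[1] true OR false = true
[2.1.1] exactly-one(false, false) = false
[2.1] NOT false = true
[2.2.1] exactly-one(true, false) = true
[2.2.2.1] true AND true = true
[2.2.2] NOT true = false
[2.2] true OR false = true
[2] true AND true = true
[root] true → true = true
Overall: true → awarded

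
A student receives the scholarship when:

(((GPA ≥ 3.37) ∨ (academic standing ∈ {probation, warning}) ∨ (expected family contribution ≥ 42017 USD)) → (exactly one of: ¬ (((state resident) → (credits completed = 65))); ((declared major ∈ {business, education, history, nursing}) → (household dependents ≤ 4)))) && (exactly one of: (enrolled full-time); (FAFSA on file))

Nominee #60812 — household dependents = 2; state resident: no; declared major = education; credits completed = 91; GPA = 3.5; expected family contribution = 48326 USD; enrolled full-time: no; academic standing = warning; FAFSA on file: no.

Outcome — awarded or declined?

Declined

Atomic conditions:
  GPA ≥ 3.37: 3.5 ≥ 3.37 is true
  academic standing ∈ {probation, warning}: warning is in the set → true
  expected family contribution ≥ 42017 USD: 48326 ≥ 42017 is true
  state resident: no → false
  credits completed = 65: 91 == 65 is false
  declared major ∈ {business, education, history, nursing}: education is in the set → true
  household dependents ≤ 4: 2 ≤ 4 is true
  enrolled full-time: no → false
  FAFSA on file: no → false
Combine:
[1.1] true OR true OR true = true
[1.2.1.1] false → false (antecedent false ⇒ implication holds) = true
[1.2.1] NOT true = false
[1.2.2] true → true = true
[1.2] exactly-one(false, true) = true
[1] true → true = true
[2] exactly-one(false, false) = false
[root] true AND false = false
Overall: false → declined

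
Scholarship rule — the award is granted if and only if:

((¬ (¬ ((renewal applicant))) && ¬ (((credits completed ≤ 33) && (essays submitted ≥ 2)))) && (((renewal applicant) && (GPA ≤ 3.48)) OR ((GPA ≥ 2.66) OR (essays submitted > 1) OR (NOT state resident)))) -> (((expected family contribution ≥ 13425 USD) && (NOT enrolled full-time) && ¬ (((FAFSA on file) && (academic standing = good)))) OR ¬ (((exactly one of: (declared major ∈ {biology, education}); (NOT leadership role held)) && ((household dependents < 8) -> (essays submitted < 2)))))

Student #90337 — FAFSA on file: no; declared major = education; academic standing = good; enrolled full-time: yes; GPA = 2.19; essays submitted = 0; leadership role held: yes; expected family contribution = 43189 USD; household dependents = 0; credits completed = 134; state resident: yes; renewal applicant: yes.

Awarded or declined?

Declined

Atomic conditions:
  renewal applicant: yes → true
  credits completed ≤ 33: 134 ≤ 33 is false
  essays submitted ≥ 2: 0 ≥ 2 is false
  GPA ≤ 3.48: 2.19 ≤ 3.48 is true
  GPA ≥ 2.66: 2.19 ≥ 2.66 is false
  essays submitted > 1: 0 > 1 is false
  NOT state resident: yes → false
  expected family contribution ≥ 13425 USD: 43189 ≥ 13425 is true
  NOT enrolled full-time: yes → false
  FAFSA on file: no → false
  academic standing = good: good == good is true
  declared major ∈ {biology, education}: education is in the set → true
  NOT leadership role held: yes → false
  household dependents < 8: 0 < 8 is true
  essays submitted < 2: 0 < 2 is true
Combine:
[1.1.1.1] NOT true = false
[1.1.1] NOT false = true
[1.1.2.1] false AND false = false
[1.1.2] NOT false = true
[1.1] true AND true = true
[1.2.1] true AND true = true
[1.2.2] false OR false OR false = false
[1.2] true OR false = true
[1] true AND true = true
[2.1.3.1] false AND true = false
[2.1.3] NOT false = true
[2.1] true AND false AND true = false
[2.2.1.1] exactly-one(true, false) = true
[2.2.1.2] true → true = true
[2.2.1] true AND true = true
[2.2] NOT true = false
[2] false OR false = false
[root] true → false = false
Overall: false → declined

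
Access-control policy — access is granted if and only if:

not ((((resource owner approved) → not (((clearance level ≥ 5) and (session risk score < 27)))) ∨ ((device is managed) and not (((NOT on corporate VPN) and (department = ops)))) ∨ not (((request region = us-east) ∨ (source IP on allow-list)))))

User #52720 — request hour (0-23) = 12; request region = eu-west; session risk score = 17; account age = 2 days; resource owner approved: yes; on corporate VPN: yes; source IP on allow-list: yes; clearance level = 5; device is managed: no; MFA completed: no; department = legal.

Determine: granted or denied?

Atomic conditions:
  resource owner approved: yes → true
  clearance level ≥ 5: 5 ≥ 5 is true
  session risk score < 27: 17 < 27 is true
  device is managed: no → false
  NOT on corporate VPN: yes → false
  department = ops: legal == ops is false
  request region = us-east: eu-west == us-east is false
  source IP on allow-list: yes → true
Combine:
[1.1.2.1] true AND true = true
[1.1.2] NOT true = false
[1.1] true → false = false
[1.2.2.1] false AND false = false
[1.2.2] NOT false = true
[1.2] false AND true = false
[1.3.1] false OR true = true
[1.3] NOT true = false
[1] false OR false OR false = false
[root] NOT false = true
Overall: true → granted

Granted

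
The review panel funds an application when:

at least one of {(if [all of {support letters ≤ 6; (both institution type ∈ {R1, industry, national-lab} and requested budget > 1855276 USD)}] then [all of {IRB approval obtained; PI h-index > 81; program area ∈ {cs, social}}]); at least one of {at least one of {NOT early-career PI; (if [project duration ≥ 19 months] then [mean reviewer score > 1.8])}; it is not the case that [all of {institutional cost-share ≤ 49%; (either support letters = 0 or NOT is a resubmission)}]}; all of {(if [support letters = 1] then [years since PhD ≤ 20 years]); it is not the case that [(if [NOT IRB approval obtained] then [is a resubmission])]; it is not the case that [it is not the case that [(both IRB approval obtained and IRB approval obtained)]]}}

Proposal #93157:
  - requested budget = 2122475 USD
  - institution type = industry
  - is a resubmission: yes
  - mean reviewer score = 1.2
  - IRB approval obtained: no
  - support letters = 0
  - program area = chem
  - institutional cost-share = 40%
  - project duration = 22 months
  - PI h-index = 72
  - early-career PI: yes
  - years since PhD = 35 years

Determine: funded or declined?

Atomic conditions:
  support letters ≤ 6: 0 ≤ 6 is true
  institution type ∈ {R1, industry, national-lab}: industry is in the set → true
  requested budget > 1855276 USD: 2122475 > 1855276 is true
  IRB approval obtained: no → false
  PI h-index > 81: 72 > 81 is false
  program area ∈ {cs, social}: chem is not in the set → false
  NOT early-career PI: yes → false
  project duration ≥ 19 months: 22 ≥ 19 is true
  mean reviewer score > 1.8: 1.2 > 1.8 is false
  institutional cost-share ≤ 49%: 40 ≤ 49 is true
  support letters = 0: 0 == 0 is true
  NOT is a resubmission: yes → false
  support letters = 1: 0 == 1 is false
  years since PhD ≤ 20 years: 35 ≤ 20 is false
  NOT IRB approval obtained: no → true
  is a resubmission: yes → true
Combine:
[1.1.2] true AND true = true
[1.1] true AND true = true
[1.2] false AND false AND false = false
[1] true → false = false
[2.1.2] true → false = false
[2.1] false OR false = false
[2.2.1.2] true OR false = true
[2.2.1] true AND true = true
[2.2] NOT true = false
[2] false OR false = false
[3.1] false → false (antecedent false ⇒ implication holds) = true
[3.2.1] true → true = true
[3.2] NOT true = false
[3.3.1.1] false AND false = false
[3.3.1] NOT false = true
[3.3] NOT true = false
[3] true AND false AND false = false
[root] false OR false OR false = false
Overall: false → declined

Declined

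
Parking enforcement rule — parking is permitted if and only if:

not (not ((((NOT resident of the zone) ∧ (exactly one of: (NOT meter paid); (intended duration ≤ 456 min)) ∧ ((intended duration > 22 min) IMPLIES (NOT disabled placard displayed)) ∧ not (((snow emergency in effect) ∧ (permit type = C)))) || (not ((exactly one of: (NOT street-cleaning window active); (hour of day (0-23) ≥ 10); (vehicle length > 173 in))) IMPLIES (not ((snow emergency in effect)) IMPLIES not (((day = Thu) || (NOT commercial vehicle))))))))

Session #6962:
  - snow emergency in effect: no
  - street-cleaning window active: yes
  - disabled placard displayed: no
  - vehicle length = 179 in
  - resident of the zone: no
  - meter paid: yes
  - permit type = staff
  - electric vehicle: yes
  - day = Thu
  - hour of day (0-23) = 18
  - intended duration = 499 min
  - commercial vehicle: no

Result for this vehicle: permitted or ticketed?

Atomic conditions:
  NOT resident of the zone: no → true
  NOT meter paid: yes → false
  intended duration ≤ 456 min: 499 ≤ 456 is false
  intended duration > 22 min: 499 > 22 is true
  NOT disabled placard displayed: no → true
  snow emergency in effect: no → false
  permit type = C: staff == C is false
  NOT street-cleaning window active: yes → false
  hour of day (0-23) ≥ 10: 18 ≥ 10 is true
  vehicle length > 173 in: 179 > 173 is true
  day = Thu: Thu == Thu is true
  NOT commercial vehicle: no → true
Combine:
[1.1.1.2] exactly-one(false, false) = false
[1.1.1.3] true → true = true
[1.1.1.4.1] false AND false = false
[1.1.1.4] NOT false = true
[1.1.1] true AND false AND true AND true = false
[1.1.2.1.1] exactly-one(false, true, true) = false
[1.1.2.1] NOT false = true
[1.1.2.2.1] NOT false = true
[1.1.2.2.2.1] true OR true = true
[1.1.2.2.2] NOT true = false
[1.1.2.2] true → false = false
[1.1.2] true → false = false
[1.1] false OR false = false
[1] NOT false = true
[root] NOT true = false
Overall: false → ticketed

Ticketed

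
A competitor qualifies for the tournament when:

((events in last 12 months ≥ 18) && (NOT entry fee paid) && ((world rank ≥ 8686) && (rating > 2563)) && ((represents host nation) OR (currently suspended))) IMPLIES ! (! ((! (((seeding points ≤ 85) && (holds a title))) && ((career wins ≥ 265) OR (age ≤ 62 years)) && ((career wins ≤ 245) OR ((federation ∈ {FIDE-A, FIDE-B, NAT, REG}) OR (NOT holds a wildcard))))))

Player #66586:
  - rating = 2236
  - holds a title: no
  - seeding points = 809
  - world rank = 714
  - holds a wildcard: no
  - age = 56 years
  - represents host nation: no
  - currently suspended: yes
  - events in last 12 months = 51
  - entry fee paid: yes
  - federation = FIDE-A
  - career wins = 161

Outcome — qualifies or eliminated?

Atomic conditions:
  events in last 12 months ≥ 18: 51 ≥ 18 is true
  NOT entry fee paid: yes → false
  world rank ≥ 8686: 714 ≥ 8686 is false
  rating > 2563: 2236 > 2563 is false
  represents host nation: no → false
  currently suspended: yes → true
  seeding points ≤ 85: 809 ≤ 85 is false
  holds a title: no → false
  career wins ≥ 265: 161 ≥ 265 is false
  age ≤ 62 years: 56 ≤ 62 is true
  career wins ≤ 245: 161 ≤ 245 is true
  federation ∈ {FIDE-A, FIDE-B, NAT, REG}: FIDE-A is in the set → true
  NOT holds a wildcard: no → true
Combine:
[1.3] false AND false = false
[1.4] false OR true = true
[1] true AND false AND false AND true = false
[2.1.1.1.1] false AND false = false
[2.1.1.1] NOT false = true
[2.1.1.2] false OR true = true
[2.1.1.3.2] true OR true = true
[2.1.1.3] true OR true = true
[2.1.1] true AND true AND true = true
[2.1] NOT true = false
[2] NOT false = true
[root] false → true (antecedent false ⇒ implication holds) = true
Overall: true → qualifies

Qualifies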